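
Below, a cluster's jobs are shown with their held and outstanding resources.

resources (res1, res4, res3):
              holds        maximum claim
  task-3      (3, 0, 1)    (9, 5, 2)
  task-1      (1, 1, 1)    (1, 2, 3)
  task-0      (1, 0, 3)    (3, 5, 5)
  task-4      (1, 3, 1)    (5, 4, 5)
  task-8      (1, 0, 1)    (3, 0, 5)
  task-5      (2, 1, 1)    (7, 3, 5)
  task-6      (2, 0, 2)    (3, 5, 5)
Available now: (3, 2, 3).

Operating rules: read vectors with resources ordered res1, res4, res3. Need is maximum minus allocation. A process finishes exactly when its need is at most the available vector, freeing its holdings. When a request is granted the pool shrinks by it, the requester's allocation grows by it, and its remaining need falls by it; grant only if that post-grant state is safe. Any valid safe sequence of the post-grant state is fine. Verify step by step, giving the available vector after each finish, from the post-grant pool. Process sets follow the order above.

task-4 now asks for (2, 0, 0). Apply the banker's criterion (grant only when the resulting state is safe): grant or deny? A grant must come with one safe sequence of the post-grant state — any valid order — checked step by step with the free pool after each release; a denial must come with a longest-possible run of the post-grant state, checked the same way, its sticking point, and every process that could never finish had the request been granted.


GRANT: granting preserves safety; a valid post-grant sequence is task-1, task-4, task-6, task-0, task-3, task-5, task-8.
Key observation: the grant leaves (1, 2, 3) free — enough for task-1, whose release restarts the cascade.
Verifying the post-grant state step by step:
  pool = (1, 2, 3)
  task-1 needs (0, 1, 2) <= (1, 2, 3) -> finishes; pool += (1, 1, 1) = (2, 3, 4)
  task-4 needs (2, 1, 4) <= (2, 3, 4) -> finishes; pool += (3, 3, 1) = (5, 6, 5)
  task-6 needs (1, 5, 3) <= (5, 6, 5) -> finishes; pool += (2, 0, 2) = (7, 6, 7)
  task-0 needs (2, 5, 2) <= (7, 6, 7) -> finishes; pool += (1, 0, 3) = (8, 6, 10)
  task-3 needs (6, 5, 1) <= (8, 6, 10) -> finishes; pool += (3, 0, 1) = (11, 6, 11)
  task-5 needs (5, 2, 4) <= (11, 6, 11) -> finishes; pool += (2, 1, 1) = (13, 7, 12)
  task-8 needs (2, 0, 4) <= (13, 7, 12) -> finishes; pool += (1, 0, 1) = (14, 7, 13)


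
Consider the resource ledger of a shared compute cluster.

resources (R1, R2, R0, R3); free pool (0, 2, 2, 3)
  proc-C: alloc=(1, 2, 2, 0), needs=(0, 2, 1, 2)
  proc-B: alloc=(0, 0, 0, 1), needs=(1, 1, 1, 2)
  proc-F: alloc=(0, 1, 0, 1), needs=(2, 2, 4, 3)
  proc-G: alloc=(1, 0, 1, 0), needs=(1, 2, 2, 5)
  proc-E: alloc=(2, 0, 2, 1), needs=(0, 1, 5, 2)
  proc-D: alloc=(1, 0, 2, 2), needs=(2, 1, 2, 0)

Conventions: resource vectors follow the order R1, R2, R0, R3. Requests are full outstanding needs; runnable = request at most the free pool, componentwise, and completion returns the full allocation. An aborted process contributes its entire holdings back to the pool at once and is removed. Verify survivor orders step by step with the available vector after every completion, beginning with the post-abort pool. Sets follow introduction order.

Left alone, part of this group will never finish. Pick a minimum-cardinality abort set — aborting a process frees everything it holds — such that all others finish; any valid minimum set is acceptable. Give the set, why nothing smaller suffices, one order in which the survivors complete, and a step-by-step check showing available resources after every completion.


Abort proc-G.
Key observation: proc-F had no path to completion before; after the abort of proc-G ((1, 0, 1, 0) returned), step 3 is where it fits.
No smaller set exists: with zero aborts the deadlock remains.
Survivors finish in the order: proc-B, proc-C, proc-F, proc-D, proc-E. Walking it through (pool after the aborts first):
  pool = (1, 2, 3, 3)
  run proc-B (needs (1, 1, 1, 2), free (1, 2, 3, 3)); after release of (0, 0, 0, 1) the pool is (1, 2, 3, 4)
  run proc-C (needs (0, 2, 1, 2), free (1, 2, 3, 4)); after release of (1, 2, 2, 0) the pool is (2, 4, 5, 4)
  run proc-F (needs (2, 2, 4, 3), free (2, 4, 5, 4)); after release of (0, 1, 0, 1) the pool is (2, 5, 5, 5)
  run proc-D (needs (2, 1, 2, 0), free (2, 5, 5, 5)); after release of (1, 0, 2, 2) the pool is (3, 5, 7, 7)
  run proc-E (needs (0, 1, 5, 2), free (3, 5, 7, 7)); after release of (2, 0, 2, 1) the pool is (5, 5, 9, 8)


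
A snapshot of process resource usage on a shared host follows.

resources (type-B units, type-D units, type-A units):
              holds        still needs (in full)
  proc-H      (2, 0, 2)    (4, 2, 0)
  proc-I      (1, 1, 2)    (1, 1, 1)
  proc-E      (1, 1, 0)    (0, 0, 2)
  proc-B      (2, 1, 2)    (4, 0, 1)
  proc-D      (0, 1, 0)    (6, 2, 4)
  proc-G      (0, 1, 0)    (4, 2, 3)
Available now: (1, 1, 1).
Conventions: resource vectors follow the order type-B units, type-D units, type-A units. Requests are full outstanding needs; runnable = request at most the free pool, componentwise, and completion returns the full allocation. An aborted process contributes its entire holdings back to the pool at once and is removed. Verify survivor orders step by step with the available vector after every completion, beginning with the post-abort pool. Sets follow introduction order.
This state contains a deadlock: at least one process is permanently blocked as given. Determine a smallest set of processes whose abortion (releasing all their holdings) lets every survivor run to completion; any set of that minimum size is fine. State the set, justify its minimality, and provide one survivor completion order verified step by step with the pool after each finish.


Minimum abort set: proc-B.
Key observation: proc-G could never have finished before the abort; with (2, 1, 2) returned by proc-B, it fits at step 2.
No smaller set exists: with zero aborts the deadlock remains.
Survivors finish in the order: proc-I, proc-G, proc-H, proc-D, proc-E. Walking it through (pool after the aborts first):
  pool = (3, 2, 3)
  run proc-I (needs (1, 1, 1), free (3, 2, 3)); after release of (1, 1, 2) the pool is (4, 3, 5)
  run proc-G (needs (4, 2, 3), free (4, 3, 5)); after release of (0, 1, 0) the pool is (4, 4, 5)
  run proc-H (needs (4, 2, 0), free (4, 4, 5)); after release of (2, 0, 2) the pool is (6, 4, 7)
  run proc-D (needs (6, 2, 4), free (6, 4, 7)); after release of (0, 1, 0) the pool is (6, 5, 7)
  run proc-E (needs (0, 0, 2), free (6, 5, 7)); after release of (1, 1, 0) the pool is (7, 6, 7)


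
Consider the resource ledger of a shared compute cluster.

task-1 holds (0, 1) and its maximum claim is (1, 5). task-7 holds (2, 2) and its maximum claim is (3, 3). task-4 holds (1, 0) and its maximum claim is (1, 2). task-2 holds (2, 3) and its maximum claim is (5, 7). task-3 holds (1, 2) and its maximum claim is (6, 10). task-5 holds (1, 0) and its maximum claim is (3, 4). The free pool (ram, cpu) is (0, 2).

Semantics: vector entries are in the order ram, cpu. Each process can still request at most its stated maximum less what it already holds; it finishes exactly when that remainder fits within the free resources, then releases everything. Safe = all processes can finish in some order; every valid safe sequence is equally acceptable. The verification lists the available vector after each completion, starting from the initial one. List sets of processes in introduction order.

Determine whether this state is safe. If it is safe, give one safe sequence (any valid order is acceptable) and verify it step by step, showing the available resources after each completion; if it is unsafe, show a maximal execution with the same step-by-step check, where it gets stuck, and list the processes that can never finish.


SAFE — a valid safe sequence is task-4, task-7, task-1, task-5, task-2, task-3.
Key observation: task-4 marks the first exact bind of the order: its need (0, 2) fits the free (0, 2) with zero slack on a requested resource.
Step-by-step check:
  pool = (0, 2)
  task-4 needs (0, 2) <= (0, 2) -> finishes; pool += (1, 0) = (1, 2)
  task-7 needs (1, 1) <= (1, 2) -> finishes; pool += (2, 2) = (3, 4)
  task-1 needs (1, 4) <= (3, 4) -> finishes; pool += (0, 1) = (3, 5)
  task-5 needs (2, 4) <= (3, 5) -> finishes; pool += (1, 0) = (4, 5)
  task-2 needs (3, 4) <= (4, 5) -> finishes; pool += (2, 3) = (6, 8)
  task-3 needs (5, 8) <= (6, 8) -> finishes; pool += (1, 2) = (7, 10)


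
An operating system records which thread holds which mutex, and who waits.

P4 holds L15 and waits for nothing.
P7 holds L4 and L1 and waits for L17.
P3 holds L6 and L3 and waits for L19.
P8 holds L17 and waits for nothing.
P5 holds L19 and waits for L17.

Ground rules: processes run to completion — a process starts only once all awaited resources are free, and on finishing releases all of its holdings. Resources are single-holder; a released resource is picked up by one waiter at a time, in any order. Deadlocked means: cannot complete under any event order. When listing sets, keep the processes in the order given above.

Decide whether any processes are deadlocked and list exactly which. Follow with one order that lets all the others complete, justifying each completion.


No process is deadlocked.
Key observation: there is no circular wait here — follow any chain and it reaches a process that is free to run now.
The rest can finish in the order P8, P7, P4, P5, P3.
Walking it through:
  P8 waits on nothing -> runs at once and releases L17
  run P7 (all its waits — L17 — are resolved); releases L4 and L1
  P4 waits on nothing -> runs at once and releases L15
  run P5 (all its waits — L17 — are resolved); releases L19
  run P3 (all its waits — L19 — are resolved); releases L6 and L3


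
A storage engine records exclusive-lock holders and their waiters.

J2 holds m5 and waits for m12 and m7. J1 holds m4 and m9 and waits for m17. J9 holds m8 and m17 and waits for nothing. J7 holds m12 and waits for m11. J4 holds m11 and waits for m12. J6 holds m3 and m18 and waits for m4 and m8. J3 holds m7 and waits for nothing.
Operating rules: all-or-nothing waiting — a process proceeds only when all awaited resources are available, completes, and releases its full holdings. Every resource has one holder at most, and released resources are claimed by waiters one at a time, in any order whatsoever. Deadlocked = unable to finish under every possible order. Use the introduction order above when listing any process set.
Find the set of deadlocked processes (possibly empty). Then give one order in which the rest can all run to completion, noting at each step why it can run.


Deadlocked: J2, J7 and J4.
Key observation: along J7 -> J4 -> J7, each member waits on what the next one holds — a deadlock; J2 waits into the deadlock from upstream.
The rest can finish in the order J9, J1, J6, J3.
Walking it through:
  J9 waits on nothing -> runs at once and releases m8 and m17
  J1 waits on m17 — all released -> runs and releases m4 and m9
  J6 waits on m4 and m8 — all released -> runs and releases m3 and m18
  J3 waits on nothing -> runs at once and releases m7


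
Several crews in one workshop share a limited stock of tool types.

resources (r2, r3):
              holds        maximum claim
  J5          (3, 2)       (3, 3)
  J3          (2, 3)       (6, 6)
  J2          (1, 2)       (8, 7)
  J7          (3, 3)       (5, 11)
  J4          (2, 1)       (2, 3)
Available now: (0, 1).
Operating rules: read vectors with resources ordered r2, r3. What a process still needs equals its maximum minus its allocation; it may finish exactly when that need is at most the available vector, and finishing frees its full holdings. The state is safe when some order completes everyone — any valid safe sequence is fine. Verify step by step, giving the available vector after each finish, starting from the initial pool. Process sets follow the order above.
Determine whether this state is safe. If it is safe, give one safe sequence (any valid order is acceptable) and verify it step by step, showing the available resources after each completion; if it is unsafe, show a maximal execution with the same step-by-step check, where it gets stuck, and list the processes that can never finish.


The state is SAFE; one workable sequence: J5, J4, J3, J2, J7.
Key observation: J5 marks the first exact bind of the order: its need (0, 1) fits the free (0, 1) with zero slack on a requested resource.
Verifying each step:
  pool = (0, 1)
  run J5 (needs (0, 1), free (0, 1)); after release of (3, 2) the pool is (3, 3)
  run J4 (needs (0, 2), free (3, 3)); after release of (2, 1) the pool is (5, 4)
  run J3 (needs (4, 3), free (5, 4)); after release of (2, 3) the pool is (7, 7)
  run J2 (needs (7, 5), free (7, 7)); after release of (1, 2) the pool is (8, 9)
  run J7 (needs (2, 8), free (8, 9)); after release of (3, 3) the pool is (11, 12)


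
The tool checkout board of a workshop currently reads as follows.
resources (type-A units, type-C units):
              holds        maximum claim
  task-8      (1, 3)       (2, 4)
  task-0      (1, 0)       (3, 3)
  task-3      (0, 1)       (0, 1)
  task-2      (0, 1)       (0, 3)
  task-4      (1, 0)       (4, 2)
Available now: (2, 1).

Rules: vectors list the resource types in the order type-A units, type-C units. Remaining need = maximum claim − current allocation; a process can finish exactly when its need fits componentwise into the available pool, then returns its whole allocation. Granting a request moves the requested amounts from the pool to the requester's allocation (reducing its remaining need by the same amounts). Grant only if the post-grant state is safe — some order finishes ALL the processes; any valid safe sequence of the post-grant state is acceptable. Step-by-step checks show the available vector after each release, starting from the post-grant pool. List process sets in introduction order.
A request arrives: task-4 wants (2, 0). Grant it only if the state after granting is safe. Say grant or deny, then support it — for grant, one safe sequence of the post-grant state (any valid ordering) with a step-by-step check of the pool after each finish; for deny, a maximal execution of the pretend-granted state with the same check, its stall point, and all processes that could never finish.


DENY. Granting would leave the state unsafe.
Key observation: type-A units is the bottleneck — with task-3, task-2 done the pool holds (0, 3), short of every remaining need.
After a pretend grant, a maximal execution: task-3, task-2 — then nothing else fits. Check, step by step:
  pool = (0, 1)
  run task-3 (needs (0, 0), free (0, 1)); after release of (0, 1) the pool is (0, 2)
  run task-2 (needs (0, 2), free (0, 2)); after release of (0, 1) the pool is (0, 3)
  task-8 still needs (1, 1) but only (0, 3) is free — short on type-A units
  task-0 still needs (2, 3) but only (0, 3) is free — short on type-A units
  task-4 still needs (1, 2) but only (0, 3) is free — short on type-A units
Post-grant, the permanently blocked set is task-8, task-0 and task-4.


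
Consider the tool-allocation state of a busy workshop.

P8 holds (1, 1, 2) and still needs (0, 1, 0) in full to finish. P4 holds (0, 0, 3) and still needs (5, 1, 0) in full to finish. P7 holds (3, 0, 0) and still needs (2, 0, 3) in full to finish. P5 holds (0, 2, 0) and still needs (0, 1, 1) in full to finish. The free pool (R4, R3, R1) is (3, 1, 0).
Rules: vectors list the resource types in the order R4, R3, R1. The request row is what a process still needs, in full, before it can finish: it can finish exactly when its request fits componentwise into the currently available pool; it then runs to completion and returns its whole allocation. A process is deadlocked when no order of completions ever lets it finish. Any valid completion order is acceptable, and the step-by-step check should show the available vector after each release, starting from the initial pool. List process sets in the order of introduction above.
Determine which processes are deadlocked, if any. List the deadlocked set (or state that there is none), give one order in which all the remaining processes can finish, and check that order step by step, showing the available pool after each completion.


Deadlocked: P4 and P7.
Key observation: after P8, P5 the pool peaks at (4, 4, 2), and each blocked process is short somewhere: P4 on R4; P7 on R1.
A valid finishing order for the others: P8, P5. Step-by-step check:
  pool = (3, 1, 0)
  P8 needs (0, 1, 0) <= (3, 1, 0) -> finishes; pool += (1, 1, 2) = (4, 2, 2)
  P5 needs (0, 1, 1) <= (4, 2, 2) -> finishes; pool += (0, 2, 0) = (4, 4, 2)
The stuck group stays short no matter what:
  P4 still needs (5, 1, 0) but only (4, 4, 2) is free — short on R4
  P7 still needs (2, 0, 3) but only (4, 4, 2) is free — short on R1


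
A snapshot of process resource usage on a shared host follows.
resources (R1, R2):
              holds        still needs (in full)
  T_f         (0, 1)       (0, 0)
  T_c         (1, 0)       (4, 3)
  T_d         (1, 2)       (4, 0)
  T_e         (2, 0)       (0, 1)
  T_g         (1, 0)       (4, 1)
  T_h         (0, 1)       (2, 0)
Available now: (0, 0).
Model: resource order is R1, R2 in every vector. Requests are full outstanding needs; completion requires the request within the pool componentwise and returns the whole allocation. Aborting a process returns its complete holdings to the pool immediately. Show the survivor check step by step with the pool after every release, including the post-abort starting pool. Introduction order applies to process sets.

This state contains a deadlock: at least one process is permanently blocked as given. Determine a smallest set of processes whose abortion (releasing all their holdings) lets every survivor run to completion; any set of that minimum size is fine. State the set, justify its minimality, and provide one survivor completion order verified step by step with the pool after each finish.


Abort T_c and T_g.
Key observation: T_d could never have finished before the abort; with (2, 0) returned by T_c and T_g, it fits at step 4.
No one abort is enough; case by case: T_f alone leaves T_c blocked (short on R1 and R2); T_c alone leaves T_d blocked (short on R1); T_d alone leaves T_c blocked (short on R1); T_e alone leaves T_c blocked (short on R1 and R2); T_g alone leaves T_c blocked (short on R1 and R2); T_h alone leaves T_c blocked (short on R1 and R2).
One survivor order: T_f, T_e, T_h, T_d. Verifying each step (post-abort pool first):
  pool = (2, 0)
  T_f: need (0, 0) fits (2, 0); releases (0, 1), pool now (2, 1)
  T_e: need (0, 1) fits (2, 1); releases (2, 0), pool now (4, 1)
  T_h: need (2, 0) fits (4, 1); releases (0, 1), pool now (4, 2)
  T_d: need (4, 0) fits (4, 2); releases (1, 2), pool now (5, 4)


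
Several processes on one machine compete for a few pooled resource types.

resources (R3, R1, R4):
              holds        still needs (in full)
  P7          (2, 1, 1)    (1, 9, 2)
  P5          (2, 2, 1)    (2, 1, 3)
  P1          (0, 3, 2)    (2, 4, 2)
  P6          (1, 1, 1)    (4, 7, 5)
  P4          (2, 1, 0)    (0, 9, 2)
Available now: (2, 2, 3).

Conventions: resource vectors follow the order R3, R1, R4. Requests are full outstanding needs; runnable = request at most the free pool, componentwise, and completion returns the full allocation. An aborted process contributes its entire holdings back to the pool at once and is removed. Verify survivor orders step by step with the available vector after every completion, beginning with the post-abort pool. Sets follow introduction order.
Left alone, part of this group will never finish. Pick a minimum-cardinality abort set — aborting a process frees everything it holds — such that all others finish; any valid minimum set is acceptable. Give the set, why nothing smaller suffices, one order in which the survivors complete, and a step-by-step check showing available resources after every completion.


Minimum abort set: P4.
Key observation: before aborting P4, P7 was permanently blocked — no order could ever run it; afterwards it completes at step 4.
Minimality: the empty abort set fails — the state is deadlocked as it stands.
The survivors complete as P5, P1, P6, P7. Walking it through (starting from the post-abort pool):
  pool = (4, 3, 3)
  P5: need (2, 1, 3) fits (4, 3, 3); releases (2, 2, 1), pool now (6, 5, 4)
  P1: need (2, 4, 2) fits (6, 5, 4); releases (0, 3, 2), pool now (6, 8, 6)
  P6: need (4, 7, 5) fits (6, 8, 6); releases (1, 1, 1), pool now (7, 9, 7)
  P7: need (1, 9, 2) fits (7, 9, 7); releases (2, 1, 1), pool now (9, 10, 8)


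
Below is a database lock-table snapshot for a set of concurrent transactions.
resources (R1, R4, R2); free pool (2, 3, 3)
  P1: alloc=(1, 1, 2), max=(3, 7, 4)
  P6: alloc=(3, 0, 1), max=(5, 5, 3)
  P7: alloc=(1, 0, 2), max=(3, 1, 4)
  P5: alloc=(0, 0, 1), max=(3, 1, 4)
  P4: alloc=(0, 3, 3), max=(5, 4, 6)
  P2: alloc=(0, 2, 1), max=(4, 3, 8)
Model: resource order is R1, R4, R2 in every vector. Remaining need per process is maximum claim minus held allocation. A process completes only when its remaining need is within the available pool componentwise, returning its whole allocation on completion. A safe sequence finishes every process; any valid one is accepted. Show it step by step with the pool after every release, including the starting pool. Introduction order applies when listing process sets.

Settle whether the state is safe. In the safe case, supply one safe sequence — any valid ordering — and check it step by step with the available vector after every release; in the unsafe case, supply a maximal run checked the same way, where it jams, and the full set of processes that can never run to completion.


UNSAFE — no complete ordering exists.
Key observation: after P7, P5 the pool peaks at (3, 3, 6), and each blocked process is short somewhere: P1 on R4; P6 on R4; P4 on R1; P2 on R1, R2.
A maximal execution: P7, P5 — then nothing else fits. Verifying each step:
  pool = (2, 3, 3)
  run P7 (needs (2, 1, 2), free (2, 3, 3)); after release of (1, 0, 2) the pool is (3, 3, 5)
  run P5 (needs (3, 1, 3), free (3, 3, 5)); after release of (0, 0, 1) the pool is (3, 3, 6)
  blocked: P1 wants (2, 6, 2), pool (3, 3, 6) — not enough R4
  blocked: P6 wants (2, 5, 2), pool (3, 3, 6) — not enough R4
  blocked: P4 wants (5, 1, 3), pool (3, 3, 6) — not enough R1
  blocked: P2 wants (4, 1, 7), pool (3, 3, 6) — not enough R1 and R2
Permanently blocked: P1, P6, P4 and P2.


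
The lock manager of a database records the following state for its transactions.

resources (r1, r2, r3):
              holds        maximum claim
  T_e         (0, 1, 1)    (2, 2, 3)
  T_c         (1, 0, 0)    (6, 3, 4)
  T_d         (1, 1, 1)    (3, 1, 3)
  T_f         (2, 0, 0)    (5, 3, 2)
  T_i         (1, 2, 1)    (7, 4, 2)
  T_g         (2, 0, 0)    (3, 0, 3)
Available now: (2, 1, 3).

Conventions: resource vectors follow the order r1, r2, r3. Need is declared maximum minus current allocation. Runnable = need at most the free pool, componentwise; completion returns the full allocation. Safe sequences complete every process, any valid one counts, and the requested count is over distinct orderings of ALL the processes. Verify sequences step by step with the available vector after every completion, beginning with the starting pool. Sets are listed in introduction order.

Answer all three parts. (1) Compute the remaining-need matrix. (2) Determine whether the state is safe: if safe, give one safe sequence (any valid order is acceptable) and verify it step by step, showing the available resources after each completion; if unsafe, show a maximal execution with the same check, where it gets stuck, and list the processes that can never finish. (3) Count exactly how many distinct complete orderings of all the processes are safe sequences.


(1) Need matrix, components ordered r1, r2, r3:
  T_e: (2, 1, 2)
  T_c: (5, 3, 4)
  T_d: (2, 0, 2)
  T_f: (3, 3, 2)
  T_i: (6, 2, 1)
  T_g: (1, 0, 3)
(2) SAFE, for example via the order T_d, T_g, T_e, T_c, T_i, T_f.
Key observation: reading the order forward, T_d is the first process whose need (2, 0, 2) meets the free pool (2, 1, 3) exactly on a resource it requests.
Verifying each step:
  pool = (2, 1, 3)
  T_d: need (2, 0, 2) fits (2, 1, 3); releases (1, 1, 1), pool now (3, 2, 4)
  T_g: need (1, 0, 3) fits (3, 2, 4); releases (2, 0, 0), pool now (5, 2, 4)
  T_e: need (2, 1, 2) fits (5, 2, 4); releases (0, 1, 1), pool now (5, 3, 5)
  T_c: need (5, 3, 4) fits (5, 3, 5); releases (1, 0, 0), pool now (6, 3, 5)
  T_i: need (6, 2, 1) fits (6, 3, 5); releases (1, 2, 1), pool now (7, 5, 6)
  T_f: need (3, 3, 2) fits (7, 5, 6); releases (2, 0, 0), pool now (9, 5, 6)
(3) Exactly 32 of the possible complete orderings are safe sequences.


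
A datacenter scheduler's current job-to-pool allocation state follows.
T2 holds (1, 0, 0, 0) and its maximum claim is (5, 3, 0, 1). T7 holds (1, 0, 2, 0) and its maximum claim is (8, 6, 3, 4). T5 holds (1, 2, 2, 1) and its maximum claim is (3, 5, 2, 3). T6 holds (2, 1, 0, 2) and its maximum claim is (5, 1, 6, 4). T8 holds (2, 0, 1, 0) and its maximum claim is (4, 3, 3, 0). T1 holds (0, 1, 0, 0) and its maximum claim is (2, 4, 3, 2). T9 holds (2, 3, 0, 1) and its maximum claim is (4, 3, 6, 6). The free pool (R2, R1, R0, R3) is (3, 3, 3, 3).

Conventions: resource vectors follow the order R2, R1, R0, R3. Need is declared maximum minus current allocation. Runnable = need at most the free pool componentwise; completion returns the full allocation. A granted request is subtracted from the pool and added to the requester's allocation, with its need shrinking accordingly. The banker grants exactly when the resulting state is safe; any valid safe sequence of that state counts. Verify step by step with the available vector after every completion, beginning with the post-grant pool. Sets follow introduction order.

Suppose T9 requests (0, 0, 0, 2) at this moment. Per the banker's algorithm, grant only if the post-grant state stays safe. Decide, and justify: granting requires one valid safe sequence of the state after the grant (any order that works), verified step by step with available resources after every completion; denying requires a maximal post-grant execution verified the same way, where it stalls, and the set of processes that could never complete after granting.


DENY — the pretend-granted state is unsafe.
Key observation: T8, T2 can finish, but then (6, 3, 4, 1) is all there is, and the blocked group's R3 demands exceed it.
On the post-grant state, T8, T2 is a maximal run — nothing extends it. Verifying each step:
  pool = (3, 3, 3, 1)
  run T8 (needs (2, 3, 2, 0), free (3, 3, 3, 1)); after release of (2, 0, 1, 0) the pool is (5, 3, 4, 1)
  run T2 (needs (4, 3, 0, 1), free (5, 3, 4, 1)); after release of (1, 0, 0, 0) the pool is (6, 3, 4, 1)
  T7 still needs (7, 6, 1, 4) but only (6, 3, 4, 1) is free — short on R2, R1 and R3
  T5 still needs (2, 3, 0, 2) but only (6, 3, 4, 1) is free — short on R3
  T6 still needs (3, 0, 6, 2) but only (6, 3, 4, 1) is free — short on R0 and R3
  T1 still needs (2, 3, 3, 2) but only (6, 3, 4, 1) is free — short on R3
  T9 still needs (2, 0, 6, 3) but only (6, 3, 4, 1) is free — short on R0 and R3
Processes that could never finish after the grant: T7, T5, T6, T1 and T9.


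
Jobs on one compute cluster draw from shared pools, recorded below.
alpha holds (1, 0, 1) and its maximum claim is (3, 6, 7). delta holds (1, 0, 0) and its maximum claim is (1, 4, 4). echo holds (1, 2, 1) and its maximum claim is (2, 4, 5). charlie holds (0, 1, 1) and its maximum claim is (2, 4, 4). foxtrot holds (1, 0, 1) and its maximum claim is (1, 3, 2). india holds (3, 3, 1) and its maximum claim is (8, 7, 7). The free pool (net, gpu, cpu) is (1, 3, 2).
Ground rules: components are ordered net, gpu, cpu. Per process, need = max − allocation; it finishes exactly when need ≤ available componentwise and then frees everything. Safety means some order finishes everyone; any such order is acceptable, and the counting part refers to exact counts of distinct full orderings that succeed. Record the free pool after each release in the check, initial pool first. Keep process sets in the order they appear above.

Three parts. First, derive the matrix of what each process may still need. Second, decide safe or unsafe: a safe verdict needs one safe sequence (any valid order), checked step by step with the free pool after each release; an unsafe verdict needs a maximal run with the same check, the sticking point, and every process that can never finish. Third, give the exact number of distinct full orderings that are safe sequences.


(1) Outstanding need per process (order net, gpu, cpu):
  alpha: (2, 6, 6)
  delta: (0, 4, 4)
  echo: (1, 2, 4)
  charlie: (2, 3, 3)
  foxtrot: (0, 3, 1)
  india: (5, 4, 6)
(2) UNSAFE — no complete ordering exists.
Key observation: the pool after foxtrot, charlie, delta, echo is (4, 6, 5); every surviving request exceeds it in cpu, so progress ends there.
A maximal execution: foxtrot, charlie, delta, echo — then nothing else fits. Step-by-step check:
  pool = (1, 3, 2)
  run foxtrot (needs (0, 3, 1), free (1, 3, 2)); after release of (1, 0, 1) the pool is (2, 3, 3)
  run charlie (needs (2, 3, 3), free (2, 3, 3)); after release of (0, 1, 1) the pool is (2, 4, 4)
  run delta (needs (0, 4, 4), free (2, 4, 4)); after release of (1, 0, 0) the pool is (3, 4, 4)
  run echo (needs (1, 2, 4), free (3, 4, 4)); after release of (1, 2, 1) the pool is (4, 6, 5)
  alpha still needs (2, 6, 6) but only (4, 6, 5) is free — short on cpu
  india still needs (5, 4, 6) but only (4, 6, 5) is free — short on net and cpu
Processes that can never finish: alpha and india.
(3) Exactly 0 of the possible complete orderings are safe sequences.


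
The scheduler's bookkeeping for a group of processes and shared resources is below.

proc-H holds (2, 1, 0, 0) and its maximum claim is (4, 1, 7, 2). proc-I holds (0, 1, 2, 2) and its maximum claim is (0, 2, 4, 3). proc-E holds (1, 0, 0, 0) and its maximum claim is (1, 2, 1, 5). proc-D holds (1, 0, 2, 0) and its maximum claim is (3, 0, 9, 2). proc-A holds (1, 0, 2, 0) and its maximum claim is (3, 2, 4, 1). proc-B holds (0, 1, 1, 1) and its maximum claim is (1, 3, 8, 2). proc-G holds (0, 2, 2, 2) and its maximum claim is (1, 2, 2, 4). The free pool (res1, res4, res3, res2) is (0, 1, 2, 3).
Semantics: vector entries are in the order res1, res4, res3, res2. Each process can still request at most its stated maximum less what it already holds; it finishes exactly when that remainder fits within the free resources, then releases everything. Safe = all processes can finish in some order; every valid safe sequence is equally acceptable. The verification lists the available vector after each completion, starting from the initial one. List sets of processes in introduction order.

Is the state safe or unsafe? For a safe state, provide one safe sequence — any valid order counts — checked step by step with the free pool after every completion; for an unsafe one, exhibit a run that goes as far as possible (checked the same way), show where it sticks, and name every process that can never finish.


The state is UNSAFE.
Key observation: after proc-I, proc-E, proc-G the pool peaks at (1, 4, 6, 7), and each blocked process is short somewhere: proc-H on res1, res3; proc-D on res1, res3; proc-A on res1; proc-B on res3.
The run proc-I, proc-E, proc-G cannot be extended any further. Check, step by step:
  pool = (0, 1, 2, 3)
  proc-I needs (0, 1, 2, 1) <= (0, 1, 2, 3) -> finishes; pool += (0, 1, 2, 2) = (0, 2, 4, 5)
  proc-E needs (0, 2, 1, 5) <= (0, 2, 4, 5) -> finishes; pool += (1, 0, 0, 0) = (1, 2, 4, 5)
  proc-G needs (1, 0, 0, 2) <= (1, 2, 4, 5) -> finishes; pool += (0, 2, 2, 2) = (1, 4, 6, 7)
  proc-H still needs (2, 0, 7, 2) but only (1, 4, 6, 7) is free — short on res1 and res3
  proc-D still needs (2, 0, 7, 2) but only (1, 4, 6, 7) is free — short on res1 and res3
  proc-A still needs (2, 2, 2, 1) but only (1, 4, 6, 7) is free — short on res1
  proc-B still needs (1, 2, 7, 1) but only (1, 4, 6, 7) is free — short on res3
Processes that can never finish: proc-H, proc-D, proc-A and proc-B.


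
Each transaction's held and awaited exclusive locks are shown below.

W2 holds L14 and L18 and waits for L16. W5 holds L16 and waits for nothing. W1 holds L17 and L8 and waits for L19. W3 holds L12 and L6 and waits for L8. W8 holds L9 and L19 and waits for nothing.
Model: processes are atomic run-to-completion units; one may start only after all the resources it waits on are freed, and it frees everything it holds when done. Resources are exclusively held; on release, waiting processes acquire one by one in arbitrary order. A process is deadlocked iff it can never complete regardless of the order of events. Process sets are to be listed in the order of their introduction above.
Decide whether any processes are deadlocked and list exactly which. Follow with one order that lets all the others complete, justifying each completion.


No process is deadlocked.
Key observation: the wait relation is loop-free; peeling off processes with no waits unwinds the whole state.
A valid finishing order for the others: W5, W8, W1, W2, W3.
Walking it through:
  W5: no waits; runs immediately, freeing L16
  W8: no waits; runs immediately, freeing L9 and L19
  W1 waits on L19 — all released -> runs and releases L17 and L8
  W2 waits on L16 — all released -> runs and releases L14 and L18
  W3 waits on L8 — all released -> runs and releases L12 and L6


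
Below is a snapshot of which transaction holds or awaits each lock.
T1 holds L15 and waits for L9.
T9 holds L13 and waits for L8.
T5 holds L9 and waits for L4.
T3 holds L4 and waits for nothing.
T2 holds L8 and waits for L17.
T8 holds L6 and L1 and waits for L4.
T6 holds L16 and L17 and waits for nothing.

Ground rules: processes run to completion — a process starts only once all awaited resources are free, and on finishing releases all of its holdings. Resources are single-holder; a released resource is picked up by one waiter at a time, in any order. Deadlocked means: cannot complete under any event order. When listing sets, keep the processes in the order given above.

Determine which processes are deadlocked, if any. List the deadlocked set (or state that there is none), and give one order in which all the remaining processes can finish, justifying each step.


No process is deadlocked.
Key observation: every chain of waits terminates; starting from the processes that wait on nothing, all the rest unlock in turn.
A valid finishing order for the others: T6, T3, T2, T8, T9, T5, T1.
Check, step by step:
  run T6 (it waits on nothing); releases L16 and L17
  run T3 (it waits on nothing); releases L4
  run T2 (all its waits — L17 — are resolved); releases L8
  run T8 (all its waits — L4 — are resolved); releases L6 and L1
  run T9 (all its waits — L8 — are resolved); releases L13
  run T5 (all its waits — L4 — are resolved); releases L9
  run T1 (all its waits — L9 — are resolved); releases L15


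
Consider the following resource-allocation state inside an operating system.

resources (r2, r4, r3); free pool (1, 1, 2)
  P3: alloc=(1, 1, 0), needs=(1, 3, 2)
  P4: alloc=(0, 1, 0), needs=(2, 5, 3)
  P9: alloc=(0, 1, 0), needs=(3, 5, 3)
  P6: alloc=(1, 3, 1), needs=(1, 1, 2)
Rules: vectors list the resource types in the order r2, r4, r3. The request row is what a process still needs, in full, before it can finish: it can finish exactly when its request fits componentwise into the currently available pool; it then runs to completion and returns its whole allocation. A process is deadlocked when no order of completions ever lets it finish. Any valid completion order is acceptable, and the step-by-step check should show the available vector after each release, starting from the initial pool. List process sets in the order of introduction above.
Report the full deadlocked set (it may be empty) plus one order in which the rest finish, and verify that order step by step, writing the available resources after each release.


No process is deadlocked.
Key observation: starting with P6, each completion frees enough for the next — no one is permanently blocked.
A valid finishing order for the others: P6, P3, P4, P9. Check, step by step:
  pool = (1, 1, 2)
  P6: need (1, 1, 2) fits (1, 1, 2); releases (1, 3, 1), pool now (2, 4, 3)
  P3: need (1, 3, 2) fits (2, 4, 3); releases (1, 1, 0), pool now (3, 5, 3)
  P4: need (2, 5, 3) fits (3, 5, 3); releases (0, 1, 0), pool now (3, 6, 3)
  P9: need (3, 5, 3) fits (3, 6, 3); releases (0, 1, 0), pool now (3, 7, 3)


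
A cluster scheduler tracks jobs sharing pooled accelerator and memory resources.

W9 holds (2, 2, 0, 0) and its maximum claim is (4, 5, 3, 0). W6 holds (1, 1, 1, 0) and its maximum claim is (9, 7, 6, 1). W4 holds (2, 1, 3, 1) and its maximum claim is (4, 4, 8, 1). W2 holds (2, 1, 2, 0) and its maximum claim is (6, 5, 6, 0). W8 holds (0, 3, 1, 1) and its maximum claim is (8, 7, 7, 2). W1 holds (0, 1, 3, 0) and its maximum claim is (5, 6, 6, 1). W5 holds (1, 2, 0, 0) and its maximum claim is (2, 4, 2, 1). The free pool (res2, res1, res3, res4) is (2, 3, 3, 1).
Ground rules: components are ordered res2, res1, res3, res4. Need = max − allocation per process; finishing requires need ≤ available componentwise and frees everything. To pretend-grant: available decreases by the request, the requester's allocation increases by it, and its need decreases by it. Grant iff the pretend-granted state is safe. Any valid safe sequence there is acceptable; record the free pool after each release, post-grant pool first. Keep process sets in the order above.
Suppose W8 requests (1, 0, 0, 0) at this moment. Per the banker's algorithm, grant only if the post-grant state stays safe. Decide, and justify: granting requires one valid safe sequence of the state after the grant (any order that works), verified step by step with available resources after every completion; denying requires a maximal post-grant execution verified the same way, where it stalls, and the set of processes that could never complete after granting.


DENY: after the grant no complete ordering would exist.
Key observation: after W5, W9 the pool peaks at (4, 7, 3, 1), and each blocked process is short somewhere: W6 on res2, res3; W4 on res3; W2 on res3; W8 on res2, res3; W1 on res2.
Pretend the grant happened; the run W5, W9 goes as far as possible. Step-by-step check:
  pool = (1, 3, 3, 1)
  W5 needs (1, 2, 2, 1) <= (1, 3, 3, 1) -> finishes; pool += (1, 2, 0, 0) = (2, 5, 3, 1)
  W9 needs (2, 3, 3, 0) <= (2, 5, 3, 1) -> finishes; pool += (2, 2, 0, 0) = (4, 7, 3, 1)
  W6 still needs (8, 6, 5, 1) but only (4, 7, 3, 1) is free — short on res2 and res3
  W4 still needs (2, 3, 5, 0) but only (4, 7, 3, 1) is free — short on res3
  W2 still needs (4, 4, 4, 0) but only (4, 7, 3, 1) is free — short on res3
  W8 still needs (7, 4, 6, 1) but only (4, 7, 3, 1) is free — short on res2 and res3
  W1 still needs (5, 5, 3, 1) but only (4, 7, 3, 1) is free — short on res2
Processes that could never finish after the grant: W6, W4, W2, W8 and W1.


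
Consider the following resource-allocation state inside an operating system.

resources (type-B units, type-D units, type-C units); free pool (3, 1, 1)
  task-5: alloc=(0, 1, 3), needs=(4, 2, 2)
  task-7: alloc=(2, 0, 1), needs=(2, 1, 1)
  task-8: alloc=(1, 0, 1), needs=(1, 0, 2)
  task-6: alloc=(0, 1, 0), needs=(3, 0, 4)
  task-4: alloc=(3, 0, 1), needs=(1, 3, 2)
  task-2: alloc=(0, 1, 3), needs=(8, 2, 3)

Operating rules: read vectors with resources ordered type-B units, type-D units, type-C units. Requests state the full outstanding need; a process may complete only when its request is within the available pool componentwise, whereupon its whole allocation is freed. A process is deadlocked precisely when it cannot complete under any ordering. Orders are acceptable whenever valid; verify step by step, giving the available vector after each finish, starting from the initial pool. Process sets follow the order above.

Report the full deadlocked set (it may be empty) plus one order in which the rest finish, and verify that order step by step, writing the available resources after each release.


The deadlocked set is task-5, task-6, task-4 and task-2.
Key observation: after task-7, task-8 the pool peaks at (6, 1, 3), and each blocked process is short somewhere: task-5 on type-D units; task-6 on type-C units; task-4 on type-D units; task-2 on type-B units, type-D units.
A valid finishing order for the others: task-7, task-8. Check, step by step:
  pool = (3, 1, 1)
  task-7: need (2, 1, 1) fits (3, 1, 1); releases (2, 0, 1), pool now (5, 1, 2)
  task-8: need (1, 0, 2) fits (5, 1, 2); releases (1, 0, 1), pool now (6, 1, 3)
The stuck group stays short no matter what:
  blocked: task-5 wants (4, 2, 2), pool (6, 1, 3) — not enough type-D units
  blocked: task-6 wants (3, 0, 4), pool (6, 1, 3) — not enough type-C units
  blocked: task-4 wants (1, 3, 2), pool (6, 1, 3) — not enough type-D units
  blocked: task-2 wants (8, 2, 3), pool (6, 1, 3) — not enough type-B units and type-D units
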